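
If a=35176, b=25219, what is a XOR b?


35176 ^ 25219 = 60395

60395


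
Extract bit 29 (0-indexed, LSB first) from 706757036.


0b101010001000000100000110101100, position 29 = 1

1


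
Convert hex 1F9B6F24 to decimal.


1F9B6F24 hex = 530280228 decimal

530280228


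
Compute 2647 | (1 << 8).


2647 | (1 << 8) = 2647 | 256 = 2903

2903


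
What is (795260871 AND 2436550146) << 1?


Step 1: 795260871 & 2436550146 = 19039746
Step 2: 19039746 << 1 = 38079492

38079492


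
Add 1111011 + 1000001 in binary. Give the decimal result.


1111011 + 1000001 = 10111100 = 188

188


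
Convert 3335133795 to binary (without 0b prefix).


3335133795 = 11000110110010100001101001100011 in binary

11000110110010100001101001100011


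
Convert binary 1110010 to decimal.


1110010 in decimal = 114

114


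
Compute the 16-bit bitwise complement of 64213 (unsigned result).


~0b1111101011010101 = 0b10100101010 = 1322 (16-bit unsigned)

1322


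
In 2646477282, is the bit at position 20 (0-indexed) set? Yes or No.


0b10011101101111100000100111100010, bit 20 = 1. Yes

Yes


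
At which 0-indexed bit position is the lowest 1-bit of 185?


0b10111001. Lowest set bit at position 0

0


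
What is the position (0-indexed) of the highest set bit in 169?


0b10101001. Highest set bit at position 7

7


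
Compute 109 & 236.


0b1101101 & 0b11101100 = 0b1101100 = 108

108


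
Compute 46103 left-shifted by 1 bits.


0b1011010000010111 << 1 = 0b10110100000101110 = 92206

92206


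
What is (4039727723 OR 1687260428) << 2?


Step 1: 4039727723 | 1687260428 = 4107919215
Step 2: 4107919215 << 2 = 16431676860

16431676860


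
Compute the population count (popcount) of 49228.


0b1100000001001100 has 5 set bits

5


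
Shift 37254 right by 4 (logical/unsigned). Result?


0b1001000110000110 >> 4 = 0b100100011000 = 2328

2328


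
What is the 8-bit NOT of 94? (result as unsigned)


~0b1011110 = 0b10100001 = 161 (8-bit unsigned)

161


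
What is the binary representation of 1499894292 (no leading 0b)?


1499894292 = 1011001011001101001001000010100 in binary

1011001011001101001001000010100


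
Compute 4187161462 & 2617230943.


0b11111001100100110000001101110110 & 0b10011011111111111100011001011111 = 0b10011001100100110000001001010110 = 2576548438

2576548438


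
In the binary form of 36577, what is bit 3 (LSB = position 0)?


0b1000111011100001, position 3 = 0

0


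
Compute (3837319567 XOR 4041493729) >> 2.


Step 1: 3837319567 ^ 4041493729 = 341611886
Step 2: 341611886 >> 2 = 85402971

85402971


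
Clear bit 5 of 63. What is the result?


63 & ~(1 << 5) = 31

31


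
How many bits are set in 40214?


0b1001110100010110 has 8 set bits

8


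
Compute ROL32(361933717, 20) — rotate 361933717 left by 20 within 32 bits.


Rotate 0b10101100100101010101110010101 left by 20 (32-bit) = 0b10111001010100010101100100101010 = 3109116202

3109116202


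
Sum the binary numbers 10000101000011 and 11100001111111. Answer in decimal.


10000101000011 + 11100001111111 = 101100111000010 = 22978

22978


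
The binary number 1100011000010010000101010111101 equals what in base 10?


1100011000010010000101010111101 in decimal = 1661536957

1661536957


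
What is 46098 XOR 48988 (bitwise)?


0b1011010000010010 ^ 0b1011111101011100 = 0b101101001110 = 2894

2894


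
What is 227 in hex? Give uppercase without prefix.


227 = E3 hex

E3


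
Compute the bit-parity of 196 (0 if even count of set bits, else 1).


0b11000100 has 3 ones => parity 1

1


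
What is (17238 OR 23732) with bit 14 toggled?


Step 1: 17238 | 23732 = 24566
Step 2: 24566 ^ (1 << 14) = 24566 ^ 16384 = 8182

8182


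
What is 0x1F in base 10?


1F hex = 31 decimal

31


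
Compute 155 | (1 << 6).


155 | (1 << 6) = 155 | 64 = 219

219


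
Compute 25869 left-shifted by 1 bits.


0b110010100001101 << 1 = 0b1100101000011010 = 51738

51738


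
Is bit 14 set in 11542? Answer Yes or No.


0b10110100010110, bit 14 = 0. No

No


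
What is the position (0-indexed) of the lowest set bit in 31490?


0b111101100000010. Lowest set bit at position 1

1


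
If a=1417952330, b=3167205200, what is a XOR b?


1417952330 ^ 3167205200 = 3896740634

3896740634


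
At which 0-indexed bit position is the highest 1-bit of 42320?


0b1010010101010000. Highest set bit at position 15

15


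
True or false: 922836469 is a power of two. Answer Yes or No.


0b110111000000010101110111110101. Multiple bits set => No

No


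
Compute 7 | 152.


0b111 | 0b10011000 = 0b10011111 = 159

159


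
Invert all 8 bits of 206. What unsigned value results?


206 ^ 255 = 49

49


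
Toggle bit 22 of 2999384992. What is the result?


2999384992 ^ (1 << 22) = 2999384992 ^ 4194304 = 2995190688

2995190688


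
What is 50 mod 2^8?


50 & 255 = 50

50


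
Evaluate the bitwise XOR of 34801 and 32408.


0b1000011111110001 ^ 0b111111010011000 = 0b1111100101101001 = 63849

63849


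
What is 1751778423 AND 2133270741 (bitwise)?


0b1101000011010100000010001110111 & 0b1111111001001110010000011010101 = 0b1101000001000100000000001010101 = 1747058773

1747058773


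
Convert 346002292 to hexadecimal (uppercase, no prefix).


346002292 = 149F9374 hex

149F9374


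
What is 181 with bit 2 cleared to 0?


181 & ~(1 << 2) = 177

177


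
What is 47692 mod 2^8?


47692 & 255 = 76

76


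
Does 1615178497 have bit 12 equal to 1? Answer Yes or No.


0b1100000010001011010101100000001, bit 12 = 0. No

No


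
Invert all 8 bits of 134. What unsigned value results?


134 ^ 255 = 121

121


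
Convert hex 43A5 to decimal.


43A5 hex = 17317 decimal

17317


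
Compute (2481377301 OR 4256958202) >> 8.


Step 1: 2481377301 | 4256958202 = 4294891263
Step 2: 4294891263 >> 8 = 16776918

16776918


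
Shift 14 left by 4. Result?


0b1110 << 4 = 0b11100000 = 224

224


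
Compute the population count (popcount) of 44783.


0b1010111011101111 has 12 set bits

12


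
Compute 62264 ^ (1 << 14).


62264 ^ (1 << 14) = 62264 ^ 16384 = 45880

45880


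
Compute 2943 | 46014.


0b101101111111 | 0b1011001110111110 = 0b1011101111111111 = 48127

48127


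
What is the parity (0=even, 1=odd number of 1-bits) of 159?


0b10011111 has 6 ones => parity 0

0


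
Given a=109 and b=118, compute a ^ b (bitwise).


109 ^ 118 = 27

27


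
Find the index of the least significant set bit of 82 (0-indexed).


0b1010010. Lowest set bit at position 1

1


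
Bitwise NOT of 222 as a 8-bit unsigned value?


~0b11011110 = 0b100001 = 33 (8-bit unsigned)

33


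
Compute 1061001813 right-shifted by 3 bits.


0b111111001111011001101001010101 >> 3 = 0b111111001111011001101001010 = 132625226

132625226


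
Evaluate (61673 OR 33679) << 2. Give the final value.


Step 1: 61673 | 33679 = 62447
Step 2: 62447 << 2 = 249788

249788


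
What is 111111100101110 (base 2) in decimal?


111111100101110 in decimal = 32558

32558


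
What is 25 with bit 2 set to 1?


25 | (1 << 2) = 25 | 4 = 29

29


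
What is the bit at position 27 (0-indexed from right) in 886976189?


0b110100110111100010111010111101, position 27 = 0

0


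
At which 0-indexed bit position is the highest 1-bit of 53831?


0b1101001001000111. Highest set bit at position 15

15


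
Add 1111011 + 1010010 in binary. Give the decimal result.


1111011 + 1010010 = 11001101 = 205

205


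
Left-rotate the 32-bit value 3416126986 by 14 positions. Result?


Rotate 0b11001011100111011111011000001010 left by 14 (32-bit) = 0b1111101100000101011001011100111 = 2105717479

2105717479


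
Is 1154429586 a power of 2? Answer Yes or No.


0b1000100110011110011001010010010. Multiple bits set => No

No


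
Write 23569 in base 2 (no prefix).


23569 = 101110000010001 in binary

101110000010001


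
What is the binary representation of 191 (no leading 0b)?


191 = 10111111 in binary

10111111


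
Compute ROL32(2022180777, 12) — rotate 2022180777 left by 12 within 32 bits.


Rotate 0b1111000100010000000011110101001 left by 12 (32-bit) = 0b10000000011110101001011110001000 = 2155517832

2155517832


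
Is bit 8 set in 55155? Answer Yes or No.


0b1101011101110011, bit 8 = 1. Yes

Yes


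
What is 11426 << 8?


0b10110010100010 << 8 = 0b1011001010001000000000 = 2925056

2925056


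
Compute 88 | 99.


0b1011000 | 0b1100011 = 0b1111011 = 123

123


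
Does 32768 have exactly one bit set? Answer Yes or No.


0b1000000000000000. Only one bit set => Yes

Yes


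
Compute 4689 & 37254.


0b1001001010001 & 0b1001000110000110 = 0b1000000000000 = 4096

4096


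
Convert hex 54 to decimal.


54 hex = 84 decimal

84


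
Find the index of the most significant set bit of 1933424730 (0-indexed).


0b1110011001111011011100001011010. Highest set bit at position 30

30


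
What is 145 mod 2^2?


145 & 3 = 1

1


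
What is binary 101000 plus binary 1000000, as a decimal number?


101000 + 1000000 = 1101000 = 104

104


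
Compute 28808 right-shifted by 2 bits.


0b111000010001000 >> 2 = 0b1110000100010 = 7202

7202


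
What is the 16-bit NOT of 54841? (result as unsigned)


~0b1101011000111001 = 0b10100111000110 = 10694 (16-bit unsigned)

10694


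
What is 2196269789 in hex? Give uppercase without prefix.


2196269789 = 82E86ADD hex

82E86ADD


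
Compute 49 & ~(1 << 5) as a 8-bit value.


49 & ~(1 << 5) = 17

17


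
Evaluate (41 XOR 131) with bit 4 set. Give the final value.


Step 1: 41 ^ 131 = 170
Step 2: 170 | (1 << 4) = 170 | 16 = 186

186


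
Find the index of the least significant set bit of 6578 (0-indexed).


0b1100110110010. Lowest set bit at position 1

1


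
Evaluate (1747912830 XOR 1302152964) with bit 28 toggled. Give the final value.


Step 1: 1747912830 ^ 1302152964 = 632442746
Step 2: 632442746 ^ (1 << 28) = 632442746 ^ 268435456 = 900878202

900878202


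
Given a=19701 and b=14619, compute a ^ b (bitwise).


19701 ^ 14619 = 30190

30190


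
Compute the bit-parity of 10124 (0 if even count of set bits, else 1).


0b10011110001100 has 7 ones => parity 1

1


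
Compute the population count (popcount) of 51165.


0b1100011111011101 has 11 set bits

11


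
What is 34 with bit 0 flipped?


34 ^ (1 << 0) = 34 ^ 1 = 35

35


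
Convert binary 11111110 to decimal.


11111110 in decimal = 254

254


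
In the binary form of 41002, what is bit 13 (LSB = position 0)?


0b1010000000101010, position 13 = 1

1


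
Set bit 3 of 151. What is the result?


151 | (1 << 3) = 151 | 8 = 159

159


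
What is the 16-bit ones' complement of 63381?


63381 ^ 65535 = 2154

2154


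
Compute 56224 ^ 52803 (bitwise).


0b1101101110100000 ^ 0b1100111001000011 = 0b1010111100011 = 5603

5603


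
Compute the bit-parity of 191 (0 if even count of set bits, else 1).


0b10111111 has 7 ones => parity 1

1


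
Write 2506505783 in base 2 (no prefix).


2506505783 = 10010101011001100011111000110111 in binary

10010101011001100011111000110111


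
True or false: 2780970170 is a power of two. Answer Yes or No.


0b10100101110000100011110010111010. Multiple bits set => No

No


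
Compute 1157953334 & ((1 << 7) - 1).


1157953334 & 127 = 54

54


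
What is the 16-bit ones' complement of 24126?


24126 ^ 65535 = 41409

41409


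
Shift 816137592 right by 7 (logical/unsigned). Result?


0b110000101001010100010101111000 >> 7 = 0b11000010100101010001010 = 6376074

6376074


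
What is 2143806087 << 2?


0b1111111110001111110001010000111 << 2 = 0b111111111000111111000101000011100 = 8575224348

8575224348


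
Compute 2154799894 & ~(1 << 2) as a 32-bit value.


2154799894 & ~(1 << 2) = 2154799890

2154799890


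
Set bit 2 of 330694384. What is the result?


330694384 | (1 << 2) = 330694384 | 4 = 330694388

330694388


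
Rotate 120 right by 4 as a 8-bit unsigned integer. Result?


Rotate 0b1111000 right by 4 (8-bit) = 0b10000111 = 135

135


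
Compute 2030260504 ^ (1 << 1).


2030260504 ^ (1 << 1) = 2030260504 ^ 2 = 2030260506

2030260506


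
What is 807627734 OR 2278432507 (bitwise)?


0b110000001000110110101111010110 | 0b10000111110011100001111011111011 = 0b10110111111011110111111111111111 = 3085926399

3085926399


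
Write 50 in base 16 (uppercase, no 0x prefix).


50 = 32 hex

32


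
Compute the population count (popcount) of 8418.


0b10000011100010 has 5 set bits

5


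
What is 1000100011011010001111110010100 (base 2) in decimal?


1000100011011010001111110010100 in decimal = 1148002196

1148002196


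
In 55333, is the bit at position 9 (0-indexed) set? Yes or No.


0b1101100000100101, bit 9 = 0. No

No


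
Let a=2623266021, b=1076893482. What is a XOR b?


2623266021 ^ 1076893482 = 3698052047

3698052047


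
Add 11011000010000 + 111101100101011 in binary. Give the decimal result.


11011000010000 + 111101100101011 = 1011000100111011 = 45371

45371


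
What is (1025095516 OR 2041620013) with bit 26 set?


Step 1: 1025095516 | 2041620013 = 2109323133
Step 2: 2109323133 | (1 << 26) = 2109323133 | 67108864 = 2109323133

2109323133


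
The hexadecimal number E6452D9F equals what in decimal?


E6452D9F hex = 3863293343 decimal

3863293343


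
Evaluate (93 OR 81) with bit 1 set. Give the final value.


Step 1: 93 | 81 = 93
Step 2: 93 | (1 << 1) = 93 | 2 = 95

95


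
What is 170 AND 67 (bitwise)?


0b10101010 & 0b1000011 = 0b10 = 2

2


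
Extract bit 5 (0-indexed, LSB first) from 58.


0b111010, position 5 = 1

1


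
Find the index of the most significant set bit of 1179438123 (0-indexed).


0b1000110010011001100110000101011. Highest set bit at position 30

30


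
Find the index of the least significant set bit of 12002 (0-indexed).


0b10111011100010. Lowest set bit at position 1

1


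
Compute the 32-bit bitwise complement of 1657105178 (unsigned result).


~0b1100010110001010110101100011010 = 0b10011101001110101001010011100101 = 2637862117 (32-bit unsigned)

2637862117


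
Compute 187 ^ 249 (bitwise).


0b10111011 ^ 0b11111001 = 0b1000010 = 66

66


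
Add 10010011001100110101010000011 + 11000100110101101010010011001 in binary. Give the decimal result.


10010011001100110101010000011 + 11000100110101101010010011001 = 101011000000010011111100011100 = 721501980

721501980


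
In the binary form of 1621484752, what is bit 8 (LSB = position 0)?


0b1100000101001011110010011010000, position 8 = 0

0


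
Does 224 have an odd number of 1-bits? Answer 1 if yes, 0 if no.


0b11100000 has 3 ones => parity 1

1


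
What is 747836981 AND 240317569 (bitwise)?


0b101100100100110001011000110101 & 0b1110010100101111010010000001 = 0b1100000100100001010000000001 = 202511361

202511361


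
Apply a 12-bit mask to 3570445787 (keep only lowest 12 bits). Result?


3570445787 & 4095 = 3547

3547


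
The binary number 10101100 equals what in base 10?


10101100 in decimal = 172

172


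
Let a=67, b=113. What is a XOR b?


67 ^ 113 = 50

50


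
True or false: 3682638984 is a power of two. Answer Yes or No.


0b11011011100000001001110010001000. Multiple bits set => No

No


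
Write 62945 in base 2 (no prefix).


62945 = 1111010111100001 in binary

1111010111100001


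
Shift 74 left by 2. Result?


0b1001010 << 2 = 0b100101000 = 296

296


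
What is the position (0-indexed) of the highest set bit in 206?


0b11001110. Highest set bit at position 7

7


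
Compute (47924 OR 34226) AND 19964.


Step 1: 47924 | 34226 = 49078
Step 2: 49078 & 19964 = 3508

3508


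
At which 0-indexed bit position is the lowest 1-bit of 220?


0b11011100. Lowest set bit at position 2

2


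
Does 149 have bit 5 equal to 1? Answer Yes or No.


0b10010101, bit 5 = 0. No

No


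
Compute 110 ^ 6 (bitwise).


0b1101110 ^ 0b110 = 0b1101000 = 104

104


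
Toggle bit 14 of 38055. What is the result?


38055 ^ (1 << 14) = 38055 ^ 16384 = 54439

54439


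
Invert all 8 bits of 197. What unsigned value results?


197 ^ 255 = 58

58


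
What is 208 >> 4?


0b11010000 >> 4 = 0b1101 = 13

13


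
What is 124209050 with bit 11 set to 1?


124209050 | (1 << 11) = 124209050 | 2048 = 124211098

124211098


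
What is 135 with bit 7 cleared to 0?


135 & ~(1 << 7) = 7

7


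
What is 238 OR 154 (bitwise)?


0b11101110 | 0b10011010 = 0b11111110 = 254

254


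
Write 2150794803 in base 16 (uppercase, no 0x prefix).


2150794803 = 80328633 hex

80328633


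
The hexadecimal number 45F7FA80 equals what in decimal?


45F7FA80 hex = 1173879424 decimal

1173879424


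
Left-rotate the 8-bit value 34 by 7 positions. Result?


Rotate 0b100010 left by 7 (8-bit) = 0b10001 = 17

17


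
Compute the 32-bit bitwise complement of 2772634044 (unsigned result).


~0b10100101010000110000100110111100 = 0b1011010101111001111011001000011 = 1522333251 (32-bit unsigned)

1522333251


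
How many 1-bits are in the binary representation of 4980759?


0b10011000000000000010111 has 7 set bits

7


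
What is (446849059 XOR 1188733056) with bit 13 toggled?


Step 1: 446849059 ^ 1188733056 = 1551417507
Step 2: 1551417507 ^ (1 << 13) = 1551417507 ^ 8192 = 1551425699

1551425699


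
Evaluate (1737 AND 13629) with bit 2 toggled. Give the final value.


Step 1: 1737 & 13629 = 1033
Step 2: 1033 ^ (1 << 2) = 1033 ^ 4 = 1037

1037


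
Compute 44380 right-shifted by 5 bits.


0b1010110101011100 >> 5 = 0b10101101010 = 1386

1386


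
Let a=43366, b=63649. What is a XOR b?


43366 ^ 63649 = 20935

20935


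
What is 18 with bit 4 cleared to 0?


18 & ~(1 << 4) = 2

2


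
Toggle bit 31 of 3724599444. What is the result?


3724599444 ^ (1 << 31) = 3724599444 ^ 2147483648 = 1577115796

1577115796


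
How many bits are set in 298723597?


0b10001110011100010100100001101 has 13 set bits

13


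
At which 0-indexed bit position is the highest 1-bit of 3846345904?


0b11100101010000101001010010110000. Highest set bit at position 31

31


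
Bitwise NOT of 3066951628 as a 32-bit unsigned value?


~0b10110110110011011111011111001100 = 0b1001001001100100000100000110011 = 1228015667 (32-bit unsigned)

1228015667


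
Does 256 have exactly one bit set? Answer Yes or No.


0b100000000. Only one bit set => Yes

Yes


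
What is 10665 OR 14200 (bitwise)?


0b10100110101001 | 0b11011101111000 = 0b11111111111001 = 16377

16377


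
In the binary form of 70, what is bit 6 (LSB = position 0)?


0b1000110, position 6 = 1

1


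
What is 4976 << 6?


0b1001101110000 << 6 = 0b1001101110000000000 = 318464

318464


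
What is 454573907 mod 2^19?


454573907 & 524287 = 16211

16211


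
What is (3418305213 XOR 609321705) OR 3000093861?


Step 1: 3418305213 ^ 609321705 = 4025397332
Step 2: 4025397332 | 3000093861 = 4294966517

4294966517


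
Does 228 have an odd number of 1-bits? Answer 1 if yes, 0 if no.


0b11100100 has 4 ones => parity 0

0


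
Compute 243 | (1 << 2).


243 | (1 << 2) = 243 | 4 = 247

247


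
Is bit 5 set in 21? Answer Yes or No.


0b10101, bit 5 = 0. No

No


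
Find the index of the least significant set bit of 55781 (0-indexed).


0b1101100111100101. Lowest set bit at position 0

0


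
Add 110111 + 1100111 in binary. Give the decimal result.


110111 + 1100111 = 10011110 = 158

158


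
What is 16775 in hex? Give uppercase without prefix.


16775 = 4187 hex

4187


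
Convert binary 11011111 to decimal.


11011111 in decimal = 223

223


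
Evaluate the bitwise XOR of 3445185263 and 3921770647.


0b11001101010110010101101011101111 ^ 0b11101001110000010111100010010111 = 0b100100100110000010001001111000 = 613950072

613950072


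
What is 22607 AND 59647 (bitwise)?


0b101100001001111 & 0b1110100011111111 = 0b100100001001111 = 18511

18511


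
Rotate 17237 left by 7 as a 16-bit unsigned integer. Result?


Rotate 0b100001101010101 left by 7 (16-bit) = 0b1010101010100001 = 43681

43681


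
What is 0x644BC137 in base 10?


644BC137 hex = 1682686263 decimal

1682686263


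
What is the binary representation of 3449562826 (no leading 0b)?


3449562826 = 11001101100111000010011011001010 in binary

11001101100111000010011011001010


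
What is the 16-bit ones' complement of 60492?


60492 ^ 65535 = 5043

5043


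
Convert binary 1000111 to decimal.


1000111 in decimal = 71

71


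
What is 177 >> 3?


0b10110001 >> 3 = 0b10110 = 22

22


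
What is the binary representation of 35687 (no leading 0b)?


35687 = 1000101101100111 in binary

1000101101100111


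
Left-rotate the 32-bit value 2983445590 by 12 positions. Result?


Rotate 0b10110001110100111100010001010110 left by 12 (32-bit) = 0b111100010001010110101100011101 = 1011182365

1011182365


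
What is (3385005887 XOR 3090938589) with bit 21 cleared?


Step 1: 3385005887 ^ 3090938589 = 1912139234
Step 2: 1912139234 & ~(1 << 21) = 1910042082

1910042082


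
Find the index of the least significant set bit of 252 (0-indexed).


0b11111100. Lowest set bit at position 2

2


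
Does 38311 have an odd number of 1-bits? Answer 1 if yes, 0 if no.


0b1001010110100111 has 9 ones => parity 1

1


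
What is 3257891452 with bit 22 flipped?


3257891452 ^ (1 << 22) = 3257891452 ^ 4194304 = 3262085756

3262085756


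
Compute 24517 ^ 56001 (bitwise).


0b101111111000101 ^ 0b1101101011000001 = 0b1000010100000100 = 34052

34052


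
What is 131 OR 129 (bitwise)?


0b10000011 | 0b10000001 = 0b10000011 = 131

131


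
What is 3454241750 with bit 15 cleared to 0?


3454241750 & ~(1 << 15) = 3454208982

3454208982


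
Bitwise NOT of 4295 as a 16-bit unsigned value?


~0b1000011000111 = 0b1110111100111000 = 61240 (16-bit unsigned)

61240


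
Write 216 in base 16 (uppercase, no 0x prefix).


216 = D8 hex

D8


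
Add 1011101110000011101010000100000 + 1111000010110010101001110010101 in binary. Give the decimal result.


1011101110000011101010000100000 + 1111000010110010101001110010101 = 11010110000110110010011110110101 = 3592103861

3592103861


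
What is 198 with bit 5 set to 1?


198 | (1 << 5) = 198 | 32 = 230

230


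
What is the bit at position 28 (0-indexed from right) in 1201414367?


0b1000111100111000010000011011111, position 28 = 0

0


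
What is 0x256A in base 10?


256A hex = 9578 decimal

9578


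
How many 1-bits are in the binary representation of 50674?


0b1100010111110010 has 9 set bits

9


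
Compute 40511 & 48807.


0b1001111000111111 & 0b1011111010100111 = 0b1001111000100111 = 40487

40487


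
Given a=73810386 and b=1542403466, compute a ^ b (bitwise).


73810386 ^ 1542403466 = 1602843736

1602843736


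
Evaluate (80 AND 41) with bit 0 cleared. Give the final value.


Step 1: 80 & 41 = 0
Step 2: 0 & ~(1 << 0) = 0

0


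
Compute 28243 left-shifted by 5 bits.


0b110111001010011 << 5 = 0b11011100101001100000 = 903776

903776


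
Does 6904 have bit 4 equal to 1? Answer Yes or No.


0b1101011111000, bit 4 = 1. Yes

Yes


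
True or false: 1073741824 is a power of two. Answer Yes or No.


0b1000000000000000000000000000000. Only one bit set => Yes

Yes


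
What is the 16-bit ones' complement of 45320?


45320 ^ 65535 = 20215

20215


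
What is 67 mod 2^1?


67 & 1 = 1

1


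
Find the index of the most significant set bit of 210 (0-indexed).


0b11010010. Highest set bit at position 7

7


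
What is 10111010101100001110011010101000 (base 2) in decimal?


10111010101100001110011010101000 in decimal = 3132155560

3132155560


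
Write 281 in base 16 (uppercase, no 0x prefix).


281 = 119 hex

119


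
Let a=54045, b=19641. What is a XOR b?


54045 ^ 19641 = 40868

40868


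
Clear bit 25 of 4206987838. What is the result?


4206987838 & ~(1 << 25) = 4173433406

4173433406


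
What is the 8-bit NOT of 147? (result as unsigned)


~0b10010011 = 0b1101100 = 108 (8-bit unsigned)

108


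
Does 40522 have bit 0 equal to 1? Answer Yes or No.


0b1001111001001010, bit 0 = 0. No

No


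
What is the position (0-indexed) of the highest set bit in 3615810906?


0b11010111100001001110010101011010. Highest set bit at position 31

31


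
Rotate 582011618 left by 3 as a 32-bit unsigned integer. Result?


Rotate 0b100010101100001100101011100010 left by 3 (32-bit) = 0b10101100001100101011100010001 = 361125649

361125649


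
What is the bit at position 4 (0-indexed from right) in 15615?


0b11110011111111, position 4 = 1

1


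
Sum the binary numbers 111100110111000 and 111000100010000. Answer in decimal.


111100110111000 + 111000100010000 = 1110101011001000 = 60104

60104


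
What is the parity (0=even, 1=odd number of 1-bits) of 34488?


0b1000011010111000 has 7 ones => parity 1

1


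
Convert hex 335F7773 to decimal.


335F7773 hex = 861894515 decimal

861894515


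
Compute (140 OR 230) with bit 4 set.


Step 1: 140 | 230 = 238
Step 2: 238 | (1 << 4) = 238 | 16 = 254

254


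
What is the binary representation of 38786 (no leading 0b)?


38786 = 1001011110000010 in binary

1001011110000010


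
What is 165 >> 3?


0b10100101 >> 3 = 0b10100 = 20

20


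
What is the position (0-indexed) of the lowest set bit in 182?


0b10110110. Lowest set bit at position 1

1


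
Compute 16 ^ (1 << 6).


16 ^ (1 << 6) = 16 ^ 64 = 80

80


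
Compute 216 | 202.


0b11011000 | 0b11001010 = 0b11011010 = 218

218


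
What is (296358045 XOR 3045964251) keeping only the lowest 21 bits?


Step 1: 296358045 ^ 3045964251 = 2754062662
Step 2: 2754062662 & 2097151 = 502086

502086


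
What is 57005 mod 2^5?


57005 & 31 = 13

13


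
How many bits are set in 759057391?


0b101101001111100100101111101111 has 20 set bits

20


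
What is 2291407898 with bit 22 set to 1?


2291407898 | (1 << 22) = 2291407898 | 4194304 = 2295602202

2295602202


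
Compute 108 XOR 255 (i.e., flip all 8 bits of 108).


108 ^ 255 = 147

147


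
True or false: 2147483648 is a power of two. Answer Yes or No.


0b10000000000000000000000000000000. Only one bit set => Yes

Yes


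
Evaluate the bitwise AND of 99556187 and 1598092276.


0b101111011110001101101011011 & 0b1011111010000001111001111110100 = 0b101010000000001001101010000 = 88085328

88085328


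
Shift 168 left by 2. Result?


0b10101000 << 2 = 0b1010100000 = 672

672


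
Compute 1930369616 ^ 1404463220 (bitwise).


0b1110011000011110001101001010000 ^ 0b1010011101101100110100001110100 = 0b100000101110010111001000100100 = 549024292

549024292


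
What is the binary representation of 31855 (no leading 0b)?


31855 = 111110001101111 in binary

111110001101111


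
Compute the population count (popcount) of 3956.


0b111101110100 has 8 set bits

8


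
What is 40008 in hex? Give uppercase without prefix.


40008 = 9C48 hex

9C48


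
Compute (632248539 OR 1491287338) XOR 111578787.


Step 1: 632248539 | 1491287338 = 2112847355
Step 2: 2112847355 ^ 111578787 = 2068443992

2068443992


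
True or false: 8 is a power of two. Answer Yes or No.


0b1000. Only one bit set => Yes

Yes


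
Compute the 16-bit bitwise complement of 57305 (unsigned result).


~0b1101111111011001 = 0b10000000100110 = 8230 (16-bit unsigned)

8230


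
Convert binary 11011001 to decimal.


11011001 in decimal = 217

217


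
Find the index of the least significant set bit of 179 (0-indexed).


0b10110011. Lowest set bit at position 0

0


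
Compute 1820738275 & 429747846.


0b1101100100001100100001011100011 & 0b11001100111010110111010000110 = 0b1000100001000100001010000010 = 142885506

142885506


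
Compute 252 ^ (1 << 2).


252 ^ (1 << 2) = 252 ^ 4 = 248

248


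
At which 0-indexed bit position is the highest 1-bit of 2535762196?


0b10010111001001001010100100010100. Highest set bit at position 31

31


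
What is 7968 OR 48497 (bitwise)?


0b1111100100000 | 0b1011110101110001 = 0b1011111101110001 = 49009

49009


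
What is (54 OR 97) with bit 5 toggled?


Step 1: 54 | 97 = 119
Step 2: 119 ^ (1 << 5) = 119 ^ 32 = 87

87


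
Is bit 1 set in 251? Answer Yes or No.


0b11111011, bit 1 = 1. Yes

Yes


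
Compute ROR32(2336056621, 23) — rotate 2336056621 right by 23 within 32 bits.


Rotate 0b10001011001111010110010100101101 right by 23 (32-bit) = 0b1111010110010100101101100010110 = 2060081942

2060081942


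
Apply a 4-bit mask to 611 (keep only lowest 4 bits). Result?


611 & 15 = 3

3


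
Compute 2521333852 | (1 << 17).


2521333852 | (1 << 17) = 2521333852 | 131072 = 2521464924

2521464924


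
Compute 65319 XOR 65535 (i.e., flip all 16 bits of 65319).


65319 ^ 65535 = 216

216


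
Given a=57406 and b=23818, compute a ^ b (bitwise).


57406 ^ 23818 = 48436

48436


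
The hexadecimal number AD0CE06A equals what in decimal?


AD0CE06A hex = 2903302250 decimal

2903302250


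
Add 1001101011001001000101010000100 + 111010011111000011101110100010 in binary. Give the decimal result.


1001101011001001000101010000100 + 111010011111000011101110100010 = 10000111111000001100011000100110 = 2279654950

2279654950


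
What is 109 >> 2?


0b1101101 >> 2 = 0b11011 = 27

27


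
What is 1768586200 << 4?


0b1101001011010100111101111011000 << 4 = 0b11010010110101001111011110110000000 = 28297379200

28297379200


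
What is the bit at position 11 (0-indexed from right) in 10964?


0b10101011010100, position 11 = 1

1


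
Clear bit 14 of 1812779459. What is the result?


1812779459 & ~(1 << 14) = 1812763075

1812763075


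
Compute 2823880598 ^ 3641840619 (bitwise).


0b10101000010100001111111110010110 ^ 0b11011001000100100001001111101011 = 0b1110001010000101110110001111101 = 1900211325

1900211325


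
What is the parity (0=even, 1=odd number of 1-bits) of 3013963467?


0b10110011101001010110111011001011 has 19 ones => parity 1

1


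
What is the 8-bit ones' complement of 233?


233 ^ 255 = 22

22


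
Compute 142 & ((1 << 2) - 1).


142 & 3 = 2

2


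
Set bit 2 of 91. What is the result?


91 | (1 << 2) = 91 | 4 = 95

95


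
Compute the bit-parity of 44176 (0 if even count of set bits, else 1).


0b1010110010010000 has 6 ones => parity 0

0


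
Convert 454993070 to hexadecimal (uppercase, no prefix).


454993070 = 1B1EA4AE hex

1B1EA4AE


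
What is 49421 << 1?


0b1100000100001101 << 1 = 0b11000001000011010 = 98842

98842


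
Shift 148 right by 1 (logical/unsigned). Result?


0b10010100 >> 1 = 0b1001010 = 74

74


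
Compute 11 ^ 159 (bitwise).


0b1011 ^ 0b10011111 = 0b10010100 = 148

148


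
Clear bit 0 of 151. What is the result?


151 & ~(1 << 0) = 150

150


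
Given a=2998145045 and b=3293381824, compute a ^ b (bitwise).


2998145045 ^ 3293381824 = 1996035285

1996035285


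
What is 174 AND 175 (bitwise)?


0b10101110 & 0b10101111 = 0b10101110 = 174

174


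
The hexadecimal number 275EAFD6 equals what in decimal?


275EAFD6 hex = 660516822 decimal

660516822


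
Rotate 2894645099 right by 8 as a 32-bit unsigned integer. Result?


Rotate 0b10101100100010001100011101101011 right by 8 (32-bit) = 0b1101011101011001000100011000111 = 1806469319

1806469319


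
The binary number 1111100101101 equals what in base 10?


1111100101101 in decimal = 7981

7981


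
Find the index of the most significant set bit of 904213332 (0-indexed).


0b110101111001010011001101010100. Highest set bit at position 29

29


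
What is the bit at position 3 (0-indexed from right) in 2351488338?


0b10001100001010001101110101010010, position 3 = 0

0


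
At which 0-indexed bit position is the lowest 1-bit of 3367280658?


0b11001000101101001010000000010010. Lowest set bit at position 1

1


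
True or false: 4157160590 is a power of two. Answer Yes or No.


0b11110111110010010011110010001110. Multiple bits set => No

No


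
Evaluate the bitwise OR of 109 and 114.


0b1101101 | 0b1110010 = 0b1111111 = 127

127


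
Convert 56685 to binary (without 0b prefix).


56685 = 1101110101101101 in binary

1101110101101101


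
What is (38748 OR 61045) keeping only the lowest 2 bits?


Step 1: 38748 | 61045 = 65405
Step 2: 65405 & 3 = 1

1


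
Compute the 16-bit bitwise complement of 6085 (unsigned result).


~0b1011111000101 = 0b1110100000111010 = 59450 (16-bit unsigned)

59450


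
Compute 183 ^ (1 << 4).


183 ^ (1 << 4) = 183 ^ 16 = 167

167


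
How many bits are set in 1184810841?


0b1000110100111101100011101011001 has 17 set bits

17


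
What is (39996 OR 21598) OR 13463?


Step 1: 39996 | 21598 = 56446
Step 2: 56446 | 13463 = 64767

64767


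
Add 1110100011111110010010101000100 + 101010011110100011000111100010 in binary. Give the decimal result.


1110100011111110010010101000100 + 101010011110100011000111100010 = 10011110111110010101011100100110 = 2667140902

2667140902


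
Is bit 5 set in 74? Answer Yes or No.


0b1001010, bit 5 = 0. No

No


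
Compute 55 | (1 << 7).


55 | (1 << 7) = 55 | 128 = 183

183


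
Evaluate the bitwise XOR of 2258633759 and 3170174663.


0b10000110101000000000010000011111 ^ 0b10111100111101010000011011000111 = 0b111010010101010000001011011000 = 978649816

978649816


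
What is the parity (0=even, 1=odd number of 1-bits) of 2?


0b10 has 1 ones => parity 1

1


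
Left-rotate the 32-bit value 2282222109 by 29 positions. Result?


Rotate 0b10001000000001111111001000011101 left by 29 (32-bit) = 0b10110001000000001111111001000011 = 2969632323

2969632323


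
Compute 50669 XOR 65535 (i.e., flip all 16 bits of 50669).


50669 ^ 65535 = 14866

14866


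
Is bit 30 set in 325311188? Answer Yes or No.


0b10011011000111101101011010100, bit 30 = 0. No

No


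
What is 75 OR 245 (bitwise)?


0b1001011 | 0b11110101 = 0b11111111 = 255

255


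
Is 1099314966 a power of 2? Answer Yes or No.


0b1000001100001100011011100010110. Multiple bits set => No

No


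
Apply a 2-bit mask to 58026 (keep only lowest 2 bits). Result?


58026 & 3 = 2

2


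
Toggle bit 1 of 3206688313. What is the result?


3206688313 ^ (1 << 1) = 3206688313 ^ 2 = 3206688315

3206688315


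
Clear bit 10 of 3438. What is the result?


3438 & ~(1 << 10) = 2414

2414


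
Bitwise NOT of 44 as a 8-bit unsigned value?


~0b101100 = 0b11010011 = 211 (8-bit unsigned)

211


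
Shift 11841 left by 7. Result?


0b10111001000001 << 7 = 0b101110010000010000000 = 1515648

1515648


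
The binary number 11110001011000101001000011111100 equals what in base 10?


11110001011000101001000011111100 in decimal = 4049768700

4049768700


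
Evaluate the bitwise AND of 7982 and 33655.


0b1111100101110 & 0b1000001101110111 = 0b1100100110 = 806

806


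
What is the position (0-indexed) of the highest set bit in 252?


0b11111100. Highest set bit at position 7

7


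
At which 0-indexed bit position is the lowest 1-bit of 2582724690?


0b10011001111100010100000001010010. Lowest set bit at position 1

1


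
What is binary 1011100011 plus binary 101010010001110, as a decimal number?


1011100011 + 101010010001110 = 101011101110001 = 22385

22385


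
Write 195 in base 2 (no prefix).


195 = 11000011 in binary

11000011


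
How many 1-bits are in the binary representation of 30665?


0b111011111001001 has 10 set bits

10


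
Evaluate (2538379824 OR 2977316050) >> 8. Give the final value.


Step 1: 2538379824 | 2977316050 = 3078536946
Step 2: 3078536946 >> 8 = 12025534

12025534


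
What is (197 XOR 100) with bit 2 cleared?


Step 1: 197 ^ 100 = 161
Step 2: 161 & ~(1 << 2) = 161

161


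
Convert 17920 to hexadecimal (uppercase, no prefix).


17920 = 4600 hex

4600


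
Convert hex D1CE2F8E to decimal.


D1CE2F8E hex = 3519950734 decimal

3519950734


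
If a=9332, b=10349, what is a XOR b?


9332 ^ 10349 = 3097

3097


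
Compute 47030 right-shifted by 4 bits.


0b1011011110110110 >> 4 = 0b101101111011 = 2939

2939


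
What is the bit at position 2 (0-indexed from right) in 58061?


0b1110001011001101, position 2 = 1

1


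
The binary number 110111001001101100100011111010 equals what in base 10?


110111001001101100100011111010 in decimal = 925288698

925288698


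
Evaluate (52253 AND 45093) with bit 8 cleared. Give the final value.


Step 1: 52253 & 45093 = 32773
Step 2: 32773 & ~(1 << 8) = 32773

32773


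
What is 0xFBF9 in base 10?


FBF9 hex = 64505 decimal

64505


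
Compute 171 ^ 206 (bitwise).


0b10101011 ^ 0b11001110 = 0b1100101 = 101

101


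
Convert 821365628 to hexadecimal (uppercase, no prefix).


821365628 = 30F50B7C hex

30F50B7C


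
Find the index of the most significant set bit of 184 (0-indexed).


0b10111000. Highest set bit at position 7

7


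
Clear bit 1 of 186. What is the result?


186 & ~(1 << 1) = 184

184


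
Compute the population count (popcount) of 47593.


0b1011100111101001 has 10 set bits

10


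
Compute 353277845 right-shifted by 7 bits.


0b10101000011101001011110010101 >> 7 = 0b1010100001110100101111 = 2759983

2759983


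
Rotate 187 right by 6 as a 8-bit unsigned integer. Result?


Rotate 0b10111011 right by 6 (8-bit) = 0b11101110 = 238

238


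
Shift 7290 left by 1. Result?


0b1110001111010 << 1 = 0b11100011110100 = 14580

14580


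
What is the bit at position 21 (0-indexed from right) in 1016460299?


0b111100100101011111010000001011, position 21 = 0

0


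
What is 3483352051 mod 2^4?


3483352051 & 15 = 3

3


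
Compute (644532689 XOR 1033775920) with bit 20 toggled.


Step 1: 644532689 ^ 1033775920 = 469033697
Step 2: 469033697 ^ (1 << 20) = 469033697 ^ 1048576 = 467985121

467985121


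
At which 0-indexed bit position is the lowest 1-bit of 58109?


0b1110001011111101. Lowest set bit at position 0

0


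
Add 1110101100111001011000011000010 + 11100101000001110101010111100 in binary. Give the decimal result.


1110101100111001011000011000010 + 11100101000001110101010111100 = 10010010001111011001101101111110 = 2453511038

2453511038
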